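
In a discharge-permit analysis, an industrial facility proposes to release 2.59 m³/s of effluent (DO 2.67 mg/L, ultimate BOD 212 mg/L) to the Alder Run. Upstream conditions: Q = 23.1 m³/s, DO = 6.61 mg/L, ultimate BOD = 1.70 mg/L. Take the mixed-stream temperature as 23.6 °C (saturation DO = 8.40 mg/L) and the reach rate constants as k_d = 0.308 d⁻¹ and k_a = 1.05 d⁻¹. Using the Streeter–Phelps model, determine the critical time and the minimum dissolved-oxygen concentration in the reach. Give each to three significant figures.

t_c ≈ 1.30 d; minimum DO ≈ 3.90 mg/L

Mixed DO = (23.1×6.61 + 2.59×2.67)/(23.1+2.59) = 159.6/25.69 = 6.213 mg/L.
Mixed L₀ = (23.1×1.70 + 2.59×212)/(25.69) = 588.3/25.69 = 22.90 mg/L.
Initial deficit D₀ = C_s − DO₀ = 8.40 − 6.213 = 2.187 mg/L.
t_c = (1/0.7420) ln[(1.05/0.308)(1 − 2.187×0.7420/(0.308×22.90))] = 1.348 × ln(2.625) = 1.301 d.
D_c = (0.308/1.05) × 22.90 × e^(−0.308×1.301) = 0.2933 × 22.90 × 0.6699 = 4.501 mg/L.
Minimum DO = 8.40 − 4.501 = 3.899 mg/L.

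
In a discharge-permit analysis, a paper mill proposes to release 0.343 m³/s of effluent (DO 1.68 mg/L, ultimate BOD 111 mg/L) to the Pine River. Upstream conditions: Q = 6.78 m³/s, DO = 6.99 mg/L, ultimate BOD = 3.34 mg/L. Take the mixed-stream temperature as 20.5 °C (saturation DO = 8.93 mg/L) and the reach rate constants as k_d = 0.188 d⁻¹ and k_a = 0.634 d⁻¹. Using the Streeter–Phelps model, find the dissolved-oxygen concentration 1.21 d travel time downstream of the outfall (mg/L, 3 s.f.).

Mixed DO = (6.78×6.99 + 0.343×1.68)/(6.78+0.343) = 47.97/7.123 = 6.734 mg/L.
Mixed L₀ = (6.78×3.34 + 0.343×111)/(7.123) = 60.72/7.123 = 8.524 mg/L.
Initial deficit D₀ = C_s − DO₀ = 8.93 − 6.734 = 2.196 mg/L.
D(1.21) = [0.188×8.524/(0.634−0.188)](e^(−0.188×1.21) − e^(−0.634×1.21)) + 2.196 e^(−0.634×1.21)
= 3.593 × (0.7965 − 0.4643) + 2.196 × 0.4643 = 2.213 mg/L.
DO = 8.93 − 2.213 = 6.717 mg/L.

DO ≈ 6.72 mg/L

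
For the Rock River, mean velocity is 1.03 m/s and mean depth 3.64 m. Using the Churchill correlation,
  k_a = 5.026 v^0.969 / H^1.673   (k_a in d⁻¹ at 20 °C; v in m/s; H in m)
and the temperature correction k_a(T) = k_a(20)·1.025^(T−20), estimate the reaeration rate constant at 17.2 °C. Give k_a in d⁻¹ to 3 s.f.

k_a ≈ 0.556 d⁻¹

k_a(20) = 5.026 × 1.03^0.969 / 3.64^1.673 = 5.026 × 1.029 / 8.684 = 0.5956 d⁻¹.
k_a(17.2) = 0.5956 × 1.025^(17.2−20) = 0.5956 × 0.9332 = 0.5558 d⁻¹.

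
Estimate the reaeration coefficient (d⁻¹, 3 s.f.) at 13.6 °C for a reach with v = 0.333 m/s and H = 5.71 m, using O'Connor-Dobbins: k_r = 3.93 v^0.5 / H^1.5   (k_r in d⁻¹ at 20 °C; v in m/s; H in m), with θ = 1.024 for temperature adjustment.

k_r ≈ 0.143 d⁻¹

k_r(20) = 3.93 × 0.333^0.5 / 5.71^1.5 = 3.93 × 0.5771 / 13.64 = 0.1662 d⁻¹.
k_r(13.6) = 0.1662 × 1.024^(13.6−20) = 0.1662 × 0.8592 = 0.1428 d⁻¹.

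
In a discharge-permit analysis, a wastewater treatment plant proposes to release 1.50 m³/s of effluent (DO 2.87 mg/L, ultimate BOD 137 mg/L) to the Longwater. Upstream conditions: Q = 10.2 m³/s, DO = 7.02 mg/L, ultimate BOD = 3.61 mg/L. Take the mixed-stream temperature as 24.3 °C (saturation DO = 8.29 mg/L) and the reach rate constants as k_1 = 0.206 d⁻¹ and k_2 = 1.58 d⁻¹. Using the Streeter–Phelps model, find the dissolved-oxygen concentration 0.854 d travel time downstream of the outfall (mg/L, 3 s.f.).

DO ≈ 6.02 mg/L

Mixed DO = (10.2×7.02 + 1.50×2.87)/(10.2+1.50) = 75.91/11.70 = 6.488 mg/L.
Mixed L₀ = (10.2×3.61 + 1.50×137)/(11.70) = 242.3/11.70 = 20.71 mg/L.
Initial deficit D₀ = C_s − DO₀ = 8.29 − 6.488 = 1.802 mg/L.
D(0.854) = [0.206×20.71/(1.58−0.206)](e^(−0.206×0.854) − e^(−1.58×0.854)) + 1.802 e^(−1.58×0.854)
= 3.105 × (0.8387 − 0.2594) + 1.802 × 0.2594 = 2.266 mg/L.
DO = 8.29 − 2.266 = 6.024 mg/L.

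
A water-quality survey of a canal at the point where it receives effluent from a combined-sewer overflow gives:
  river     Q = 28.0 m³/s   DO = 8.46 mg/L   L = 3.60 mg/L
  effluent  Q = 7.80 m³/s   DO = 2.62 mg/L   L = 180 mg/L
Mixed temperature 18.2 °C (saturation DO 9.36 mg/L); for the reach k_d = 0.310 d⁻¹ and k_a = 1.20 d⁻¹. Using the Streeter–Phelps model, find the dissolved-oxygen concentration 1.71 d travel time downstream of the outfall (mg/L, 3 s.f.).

DO ≈ 2.35 mg/L

Mixed DO = (28.0×8.46 + 7.80×2.62)/(28.0+7.80) = 257.3/35.80 = 7.188 mg/L.
Mixed L₀ = (28.0×3.60 + 7.80×180)/(35.80) = 1505/35.80 = 42.03 mg/L.
Initial deficit D₀ = C_s − DO₀ = 9.36 − 7.188 = 2.172 mg/L.
D(1.71) = [0.310×42.03/(1.20−0.310)](e^(−0.310×1.71) − e^(−1.20×1.71)) + 2.172 e^(−1.20×1.71)
= 14.64 × (0.5885 − 0.1285) + 2.172 × 0.1285 = 7.015 mg/L.
DO = 9.36 − 7.015 = 2.345 mg/L.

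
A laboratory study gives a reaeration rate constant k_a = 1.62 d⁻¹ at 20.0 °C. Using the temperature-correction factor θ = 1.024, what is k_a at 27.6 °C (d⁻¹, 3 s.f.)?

k_a ≈ 1.94 d⁻¹

k_a(T₂) = k_a(T₁) · θ^(T₂−T₁) = 1.62 × 1.024^(27.6−20.0)
= 1.62 × 1.024^7.60 = 1.62 × 1.198 = 1.940 d⁻¹.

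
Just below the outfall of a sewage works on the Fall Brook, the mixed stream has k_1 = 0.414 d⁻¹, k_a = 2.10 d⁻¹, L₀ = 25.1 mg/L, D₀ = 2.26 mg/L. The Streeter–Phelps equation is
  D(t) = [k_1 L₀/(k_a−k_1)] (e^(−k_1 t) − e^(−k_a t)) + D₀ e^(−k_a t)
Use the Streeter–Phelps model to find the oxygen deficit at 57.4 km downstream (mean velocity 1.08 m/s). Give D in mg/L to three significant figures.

Travel time t = x/v = 57.4 km / (1.08 m/s) = 57400 m / 1.08 m/s = 53150 s = 0.6151 d.
k_1 L₀/(k_a−k_1) = 0.414×25.1/(2.10−0.414) = 10.39/1.686 = 6.163 mg/L.
e^(−k_1 t) = e^(−0.414×0.6151) = 0.7752; e^(−k_a t) = e^(−2.10×0.6151) = 0.2748.
D = 6.163 × (0.7752 − 0.2748) + 2.26 × 0.2748 = 3.084 + 0.6210 = 3.705 mg/L.

D ≈ 3.71 mg/L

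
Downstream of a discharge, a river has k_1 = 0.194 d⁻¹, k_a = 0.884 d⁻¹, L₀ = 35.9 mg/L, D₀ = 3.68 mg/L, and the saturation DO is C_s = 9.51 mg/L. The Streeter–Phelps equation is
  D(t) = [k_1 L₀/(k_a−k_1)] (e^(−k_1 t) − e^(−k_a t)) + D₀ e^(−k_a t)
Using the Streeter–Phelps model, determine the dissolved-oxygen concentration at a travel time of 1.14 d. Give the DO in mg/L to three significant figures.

DO ≈ 3.76 mg/L

k_1 L₀/(k_a−k_1) = 0.194×35.9/(0.884−0.194) = 6.965/0.6900 = 10.09 mg/L.
e^(−k_1 t) = e^(−0.194×1.140) = 0.8016; e^(−k_a t) = e^(−0.884×1.140) = 0.3650.
D = 10.09 × (0.8016 − 0.3650) + 3.68 × 0.3650 = 4.406 + 1.343 = 5.750 mg/L.
DO = C_s − D = 9.51 − 5.750 = 3.760 mg/L.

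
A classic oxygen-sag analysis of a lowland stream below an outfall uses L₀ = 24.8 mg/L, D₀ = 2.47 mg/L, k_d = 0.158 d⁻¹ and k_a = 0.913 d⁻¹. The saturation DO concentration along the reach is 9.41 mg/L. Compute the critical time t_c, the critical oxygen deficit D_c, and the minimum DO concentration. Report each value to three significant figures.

At the critical point dD/dt = 0, so k_d L₀ e^(−k_d t) = k_a D. Substituting D(t) from the Streeter–Phelps equation and solving for t gives
t_c = ln[(k_a/k_d)(1 − D₀(k_a−k_d)/(k_d L₀))] / (k_a−k_d).
Here k_a−k_d = 0.7550 d⁻¹ and 1 − D₀(k_a−k_d)/(k_d L₀) = 1 − 2.47×0.7550/(0.158×24.8) = 0.5241, so
t_c = ln(5.778 × 0.5241) / 0.7550 = 1.108 / 0.7550 = 1.468 d.
L(t_c) = L₀ e^(−k_d t_c) = 24.8 × 0.7930 = 19.67 mg/L, and at the critical point k_a D_c = k_d L, so D_c = (0.158/0.913) × 19.67 = 3.404 mg/L.
Minimum DO = C_s − D_c = 9.41 − 3.404 = 6.006 mg/L.

t_c ≈ 1.47 d; D_c ≈ 3.40 mg/L; min DO ≈ 6.01 mg/L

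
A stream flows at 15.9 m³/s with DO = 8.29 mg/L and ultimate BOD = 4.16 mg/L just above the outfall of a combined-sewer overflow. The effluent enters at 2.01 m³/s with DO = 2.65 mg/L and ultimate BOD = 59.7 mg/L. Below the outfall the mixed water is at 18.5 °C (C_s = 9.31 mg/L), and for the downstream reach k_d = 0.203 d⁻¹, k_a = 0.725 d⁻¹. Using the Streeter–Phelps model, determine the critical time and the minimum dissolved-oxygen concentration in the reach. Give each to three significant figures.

Mixed DO = (15.9×8.29 + 2.01×2.65)/(15.9+2.01) = 137.1/17.91 = 7.657 mg/L.
Mixed L₀ = (15.9×4.16 + 2.01×59.7)/(17.91) = 186.1/17.91 = 10.39 mg/L.
Initial deficit D₀ = C_s − DO₀ = 9.31 − 7.657 = 1.653 mg/L.
t_c = (1/0.5220) ln[(0.725/0.203)(1 − 1.653×0.5220/(0.203×10.39))] = 1.916 × ln(2.111) = 1.431 d.
D_c = (0.203/0.725) × 10.39 × e^(−0.203×1.431) = 0.2800 × 10.39 × 0.7479 = 2.176 mg/L.
Minimum DO = 9.31 − 2.176 = 7.134 mg/L.

t_c ≈ 1.43 d; minimum DO ≈ 7.13 mg/L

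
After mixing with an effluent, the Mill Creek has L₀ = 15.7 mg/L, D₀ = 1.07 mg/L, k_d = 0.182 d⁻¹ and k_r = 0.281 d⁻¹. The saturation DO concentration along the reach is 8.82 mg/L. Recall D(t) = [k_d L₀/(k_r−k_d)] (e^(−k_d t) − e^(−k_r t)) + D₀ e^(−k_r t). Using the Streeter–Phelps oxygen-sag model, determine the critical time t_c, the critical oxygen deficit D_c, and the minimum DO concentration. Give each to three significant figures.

At the critical point dD/dt = 0, so k_d L₀ e^(−k_d t) = k_r D. Substituting D(t) from the Streeter–Phelps equation and solving for t gives
t_c = ln[(k_r/k_d)(1 − D₀(k_r−k_d)/(k_d L₀))] / (k_r−k_d).
Here k_r−k_d = 0.09900 d⁻¹ and 1 − D₀(k_r−k_d)/(k_d L₀) = 1 − 1.07×0.09900/(0.182×15.7) = 0.9629, so
t_c = ln(1.544 × 0.9629) / 0.09900 = 0.3966 / 0.09900 = 4.006 d.
D_c = (k_d/k_r) L₀ e^(−k_d t_c) = (0.182/0.281) × 15.7 × e^(−0.182×4.006) = 0.6477 × 15.7 × 0.4824 = 4.905 mg/L.
Minimum DO = C_s − D_c = 8.82 − 4.905 = 3.915 mg/L.

t_c ≈ 4.01 d; D_c ≈ 4.91 mg/L; min DO ≈ 3.91 mg/L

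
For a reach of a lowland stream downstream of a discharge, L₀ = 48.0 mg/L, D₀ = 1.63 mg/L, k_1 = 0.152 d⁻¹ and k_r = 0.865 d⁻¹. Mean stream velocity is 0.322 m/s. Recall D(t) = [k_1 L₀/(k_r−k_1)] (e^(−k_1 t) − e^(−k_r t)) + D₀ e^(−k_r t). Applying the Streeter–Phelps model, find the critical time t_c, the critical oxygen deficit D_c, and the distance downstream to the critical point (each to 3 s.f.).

With k_r/k_1 = 5.691 and 1 − D₀(k_r−k_1)/(k_1 L₀) = 0.8407,
t_c = ln(5.691 × 0.8407) / (0.865 − 0.152) = ln(4.784) / 0.7130 = 1.565/0.7130 = 2.195 d.
D_c = (k_1/k_r) L₀ e^(−k_1 t_c) = (0.152/0.865) × 48.0 × e^(−0.152×2.195) = 0.1757 × 48.0 × 0.7163 = 6.041 mg/L.
x_c = v t_c = 0.322 m/s × 2.195 d × 86400 s/d = 61080 m ≈ 61.1 km.

t_c ≈ 2.20 d; D_c ≈ 6.04 mg/L; x_c ≈ 61.1 km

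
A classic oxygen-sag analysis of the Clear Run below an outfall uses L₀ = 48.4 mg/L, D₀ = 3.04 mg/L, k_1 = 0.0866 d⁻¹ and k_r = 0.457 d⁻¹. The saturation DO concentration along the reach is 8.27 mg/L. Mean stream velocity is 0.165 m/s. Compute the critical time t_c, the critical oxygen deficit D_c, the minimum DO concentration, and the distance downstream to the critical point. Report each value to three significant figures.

At the critical point dD/dt = 0, so k_1 L₀ e^(−k_1 t) = k_r D. Substituting D(t) from the Streeter–Phelps equation and solving for t gives
t_c = ln[(k_r/k_1)(1 − D₀(k_r−k_1)/(k_1 L₀))] / (k_r−k_1).
Here k_r−k_1 = 0.3704 d⁻¹ and 1 − D₀(k_r−k_1)/(k_1 L₀) = 1 − 3.04×0.3704/(0.0866×48.4) = 0.7314, so
t_c = ln(5.277 × 0.7314) / 0.3704 = 1.351 / 0.3704 = 3.646 d.
D_c = (k_1/k_r) L₀ e^(−k_1 t_c) = (0.0866/0.457) × 48.4 × e^(−0.0866×3.646) = 0.1895 × 48.4 × 0.7292 = 6.688 mg/L.
Minimum DO = C_s − D_c = 8.27 − 6.688 = 1.582 mg/L.
x_c = v t_c = 0.165 m/s × 3.646 d × 86400 s/d = 51980 m ≈ 52.0 km.

t_c ≈ 3.65 d; D_c ≈ 6.69 mg/L; min DO ≈ 1.58 mg/L; x_c ≈ 52.0 km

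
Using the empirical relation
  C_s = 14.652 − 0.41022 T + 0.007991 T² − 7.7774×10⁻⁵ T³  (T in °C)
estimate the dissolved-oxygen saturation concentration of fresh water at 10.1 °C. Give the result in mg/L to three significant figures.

C_s = 14.652 − 0.41022×10.1 + 0.007991×10.1² − 7.7774×10⁻⁵×10.1³ = 11.24 mg/L.

C_s ≈ 11.2 mg/L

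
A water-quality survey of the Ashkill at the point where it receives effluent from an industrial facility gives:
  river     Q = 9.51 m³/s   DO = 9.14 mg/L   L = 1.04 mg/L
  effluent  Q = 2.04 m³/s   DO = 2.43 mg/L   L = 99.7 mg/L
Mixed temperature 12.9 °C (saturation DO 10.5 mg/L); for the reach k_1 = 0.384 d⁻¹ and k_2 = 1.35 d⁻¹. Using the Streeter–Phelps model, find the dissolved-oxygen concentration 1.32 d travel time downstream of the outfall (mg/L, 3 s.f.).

Mixed DO = (9.51×9.14 + 2.04×2.43)/(9.51+2.04) = 91.88/11.55 = 7.955 mg/L.
Mixed L₀ = (9.51×1.04 + 2.04×99.7)/(11.55) = 213.3/11.55 = 18.47 mg/L.
Initial deficit D₀ = C_s − DO₀ = 10.5 − 7.955 = 2.545 mg/L.
D(1.32) = [0.384×18.47/(1.35−0.384)](e^(−0.384×1.32) − e^(−1.35×1.32)) + 2.545 e^(−1.35×1.32)
= 7.340 × (0.6024 − 0.1683) + 2.545 × 0.1683 = 3.615 mg/L.
DO = 10.5 − 3.615 = 6.885 mg/L.

DO ≈ 6.89 mg/L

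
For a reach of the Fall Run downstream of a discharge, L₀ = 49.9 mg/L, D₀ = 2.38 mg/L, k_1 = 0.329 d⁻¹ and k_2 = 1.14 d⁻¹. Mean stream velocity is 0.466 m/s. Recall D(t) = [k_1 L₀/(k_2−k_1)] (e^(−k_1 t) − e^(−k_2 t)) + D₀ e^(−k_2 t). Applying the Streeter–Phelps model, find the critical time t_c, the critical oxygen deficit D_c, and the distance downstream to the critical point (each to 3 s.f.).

t_c = [1/(k_2−k_1)] ln[(k_2/k_1)(1 − D₀(k_2−k_1)/(k_1 L₀))]
= [1/(1.14−0.329)] ln[(1.14/0.329)(1 − 2.38×0.8110/(0.329×49.9))]
= (1/0.8110) ln[3.465 × 0.8824] = 1.233 × ln(3.058) = 1.233 × 1.118 = 1.378 d.
D_c = (k_1/k_2) L₀ e^(−k_1 t_c) = (0.329/1.14) × 49.9 × e^(−0.329×1.378) = 0.2886 × 49.9 × 0.6355 = 9.151 mg/L.
x_c = v t_c = 0.466 m/s × 1.378 d × 86400 s/d = 55490 m ≈ 55.5 km.

t_c ≈ 1.38 d; D_c ≈ 9.15 mg/L; x_c ≈ 55.5 km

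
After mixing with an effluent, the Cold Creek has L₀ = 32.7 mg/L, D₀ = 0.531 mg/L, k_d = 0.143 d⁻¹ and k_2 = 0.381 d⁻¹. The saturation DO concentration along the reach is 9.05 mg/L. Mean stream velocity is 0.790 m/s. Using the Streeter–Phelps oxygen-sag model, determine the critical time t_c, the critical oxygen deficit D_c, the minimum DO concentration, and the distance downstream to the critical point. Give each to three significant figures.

t_c ≈ 4.00 d; D_c ≈ 6.92 mg/L; min DO ≈ 2.13 mg/L; x_c ≈ 273 km

With k_2/k_d = 2.664 and 1 − D₀(k_2−k_d)/(k_d L₀) = 0.9730,
t_c = ln(2.664 × 0.9730) / (0.381 − 0.143) = ln(2.592) / 0.2380 = 0.9526/0.2380 = 4.002 d.
L(t_c) = L₀ e^(−k_d t_c) = 32.7 × 0.5642 = 18.45 mg/L, and at the critical point k_2 D_c = k_d L, so D_c = (0.143/0.381) × 18.45 = 6.925 mg/L.
Minimum DO = C_s − D_c = 9.05 − 6.925 = 2.125 mg/L.
x_c = v t_c = 0.790 m/s × 4.002 d × 86400 s/d = 273200 m ≈ 273 km.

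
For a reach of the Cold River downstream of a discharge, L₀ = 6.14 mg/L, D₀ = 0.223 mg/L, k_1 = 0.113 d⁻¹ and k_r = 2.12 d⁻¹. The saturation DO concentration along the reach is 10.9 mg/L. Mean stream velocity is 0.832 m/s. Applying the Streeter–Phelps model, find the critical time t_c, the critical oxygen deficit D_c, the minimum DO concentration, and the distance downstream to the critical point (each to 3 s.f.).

t_c ≈ 0.945 d; D_c ≈ 0.294 mg/L; min DO ≈ 10.6 mg/L; x_c ≈ 67.9 km

t_c = [1/(k_r−k_1)] ln[(k_r/k_1)(1 − D₀(k_r−k_1)/(k_1 L₀))]
= [1/(2.12−0.113)] ln[(2.12/0.113)(1 − 0.223×2.007/(0.113×6.14))]
= (1/2.007) ln[18.76 × 0.3549] = 0.4983 × ln(6.659) = 0.4983 × 1.896 = 0.9447 d.
L(t_c) = L₀ e^(−k_1 t_c) = 6.14 × 0.8988 = 5.518 mg/L, and at the critical point k_r D_c = k_1 L, so D_c = (0.113/2.12) × 5.518 = 0.2941 mg/L.
Minimum DO = C_s − D_c = 10.9 − 0.2941 = 10.61 mg/L.
x_c = v t_c = 0.832 m/s × 0.9447 d × 86400 s/d = 67910 m ≈ 67.9 km.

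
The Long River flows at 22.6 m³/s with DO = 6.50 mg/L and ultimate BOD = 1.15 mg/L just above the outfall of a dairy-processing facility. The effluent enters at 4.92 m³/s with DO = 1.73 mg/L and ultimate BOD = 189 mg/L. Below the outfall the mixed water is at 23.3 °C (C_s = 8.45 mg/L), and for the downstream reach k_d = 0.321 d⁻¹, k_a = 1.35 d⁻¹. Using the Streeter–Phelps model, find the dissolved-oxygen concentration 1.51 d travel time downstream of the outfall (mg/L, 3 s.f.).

DO ≈ 2.82 mg/L

Mixed DO = (22.6×6.50 + 4.92×1.73)/(22.6+4.92) = 155.4/27.52 = 5.647 mg/L.
Mixed L₀ = (22.6×1.15 + 4.92×189)/(27.52) = 955.9/27.52 = 34.73 mg/L.
Initial deficit D₀ = C_s − DO₀ = 8.45 − 5.647 = 2.803 mg/L.
D(1.51) = [0.321×34.73/(1.35−0.321)](e^(−0.321×1.51) − e^(−1.35×1.51)) + 2.803 e^(−1.35×1.51)
= 10.84 × (0.6159 − 0.1302) + 2.803 × 0.1302 = 5.627 mg/L.
DO = 8.45 − 5.627 = 2.823 mg/L.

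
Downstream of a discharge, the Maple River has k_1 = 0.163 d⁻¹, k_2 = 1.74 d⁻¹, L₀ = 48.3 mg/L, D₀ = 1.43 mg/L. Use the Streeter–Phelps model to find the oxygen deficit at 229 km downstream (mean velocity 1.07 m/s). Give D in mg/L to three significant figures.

D ≈ 3.29 mg/L

Travel time t = x/v = 229 km / (1.07 m/s) = 229000 m / 1.07 m/s = 214000 s = 2.477 d.
k_1 L₀/(k_2−k_1) = 0.163×48.3/(1.74−0.163) = 7.873/1.577 = 4.992 mg/L.
e^(−k_1 t) = e^(−0.163×2.477) = 0.6678; e^(−k_2 t) = e^(−1.74×2.477) = 0.01343.
D = 4.992 × (0.6678 − 0.01343) + 1.43 × 0.01343 = 3.267 + 0.01921 = 3.286 mg/L.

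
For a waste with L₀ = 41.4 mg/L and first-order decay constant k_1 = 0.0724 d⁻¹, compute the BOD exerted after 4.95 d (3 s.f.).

y ≈ 12.5 mg/L

y_t = L₀(1 − e^(−k_1 t)) = 41.4 × (1 − e^(−0.0724×4.95))
= 41.4 × (1 − 0.6988) = 41.4 × 0.3012 = 12.47 mg/L.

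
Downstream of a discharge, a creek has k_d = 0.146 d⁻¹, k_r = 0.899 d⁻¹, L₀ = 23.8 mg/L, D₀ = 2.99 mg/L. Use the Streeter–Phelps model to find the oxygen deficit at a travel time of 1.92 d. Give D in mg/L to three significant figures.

k_d L₀/(k_r−k_d) = 0.146×23.8/(0.899−0.146) = 3.475/0.7530 = 4.615 mg/L.
e^(−k_d t) = e^(−0.146×1.920) = 0.7555; e^(−k_r t) = e^(−0.899×1.920) = 0.1780.
D = 4.615 × (0.7555 − 0.1780) + 2.99 × 0.1780 = 2.665 + 0.5322 = 3.197 mg/L.

D ≈ 3.20 mg/L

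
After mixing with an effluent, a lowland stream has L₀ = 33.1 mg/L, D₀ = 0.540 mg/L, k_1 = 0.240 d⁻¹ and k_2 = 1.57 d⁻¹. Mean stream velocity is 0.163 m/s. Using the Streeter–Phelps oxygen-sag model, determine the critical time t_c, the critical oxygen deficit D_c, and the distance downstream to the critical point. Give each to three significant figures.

At the critical point dD/dt = 0, so k_1 L₀ e^(−k_1 t) = k_2 D. Substituting D(t) from the Streeter–Phelps equation and solving for t gives
t_c = ln[(k_2/k_1)(1 − D₀(k_2−k_1)/(k_1 L₀))] / (k_2−k_1).
Here k_2−k_1 = 1.330 d⁻¹ and 1 − D₀(k_2−k_1)/(k_1 L₀) = 1 − 0.540×1.330/(0.240×33.1) = 0.9096, so
t_c = ln(6.542 × 0.9096) / 1.330 = 1.783 / 1.330 = 1.341 d.
D_c = (k_1/k_2) L₀ e^(−k_1 t_c) = (0.240/1.57) × 33.1 × e^(−0.240×1.341) = 0.1529 × 33.1 × 0.7248 = 3.668 mg/L.
x_c = v t_c = 0.163 m/s × 1.341 d × 86400 s/d = 18880 m ≈ 18.9 km.

t_c ≈ 1.34 d; D_c ≈ 3.67 mg/L; x_c ≈ 18.9 km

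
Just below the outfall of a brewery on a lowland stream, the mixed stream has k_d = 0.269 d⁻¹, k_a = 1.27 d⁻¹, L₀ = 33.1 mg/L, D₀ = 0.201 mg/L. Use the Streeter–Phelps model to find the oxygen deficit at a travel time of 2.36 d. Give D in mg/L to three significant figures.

D ≈ 4.28 mg/L

k_d L₀/(k_a−k_d) = 0.269×33.1/(1.27−0.269) = 8.904/1.001 = 8.895 mg/L.
e^(−k_d t) = e^(−0.269×2.360) = 0.5300; e^(−k_a t) = e^(−1.27×2.360) = 0.04993.
D = 8.895 × (0.5300 − 0.04993) + 0.201 × 0.04993 = 4.270 + 0.01004 = 4.280 mg/L.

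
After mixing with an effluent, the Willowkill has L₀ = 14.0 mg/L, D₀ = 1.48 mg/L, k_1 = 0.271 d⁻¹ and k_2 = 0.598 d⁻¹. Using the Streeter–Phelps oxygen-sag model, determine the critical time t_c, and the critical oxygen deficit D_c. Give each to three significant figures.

t_c ≈ 2.00 d; D_c ≈ 3.69 mg/L

t_c = [1/(k_2−k_1)] ln[(k_2/k_1)(1 − D₀(k_2−k_1)/(k_1 L₀))]
= [1/(0.598−0.271)] ln[(0.598/0.271)(1 − 1.48×0.3270/(0.271×14.0))]
= (1/0.3270) ln[2.207 × 0.8724] = 3.058 × ln(1.925) = 3.058 × 0.6550 = 2.003 d.
L(t_c) = L₀ e^(−k_1 t_c) = 14.0 × 0.5811 = 8.135 mg/L, and at the critical point k_2 D_c = k_1 L, so D_c = (0.271/0.598) × 8.135 = 3.687 mg/L.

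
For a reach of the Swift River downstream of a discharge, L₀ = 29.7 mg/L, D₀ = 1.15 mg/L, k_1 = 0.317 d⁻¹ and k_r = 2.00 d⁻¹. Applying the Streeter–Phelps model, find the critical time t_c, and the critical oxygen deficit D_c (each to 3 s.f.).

t_c ≈ 0.958 d; D_c ≈ 3.47 mg/L

With k_r/k_1 = 6.309 and 1 − D₀(k_r−k_1)/(k_1 L₀) = 0.7944,
t_c = ln(6.309 × 0.7944) / (2.00 − 0.317) = ln(5.012) / 1.683 = 1.612/1.683 = 0.9577 d.
D_c = (k_1/k_r) L₀ e^(−k_1 t_c) = (0.317/2.00) × 29.7 × e^(−0.317×0.9577) = 0.1585 × 29.7 × 0.7382 = 3.475 mg/L.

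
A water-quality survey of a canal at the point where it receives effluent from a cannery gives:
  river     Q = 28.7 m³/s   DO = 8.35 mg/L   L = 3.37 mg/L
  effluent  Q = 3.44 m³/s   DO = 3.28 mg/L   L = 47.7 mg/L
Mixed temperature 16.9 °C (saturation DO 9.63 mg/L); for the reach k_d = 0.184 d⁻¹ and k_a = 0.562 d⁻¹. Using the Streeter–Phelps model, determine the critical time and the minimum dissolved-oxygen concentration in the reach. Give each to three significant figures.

Mixed DO = (28.7×8.35 + 3.44×3.28)/(28.7+3.44) = 250.9/32.14 = 7.807 mg/L.
Mixed L₀ = (28.7×3.37 + 3.44×47.7)/(32.14) = 260.8/32.14 = 8.115 mg/L.
Initial deficit D₀ = C_s − DO₀ = 9.63 − 7.807 = 1.823 mg/L.
t_c = (1/0.3780) ln[(0.562/0.184)(1 − 1.823×0.3780/(0.184×8.115))] = 2.646 × ln(1.645) = 1.317 d.
D_c = (0.184/0.562) × 8.115 × e^(−0.184×1.317) = 0.3274 × 8.115 × 0.7848 = 2.085 mg/L.
Minimum DO = 9.63 − 2.085 = 7.545 mg/L.

t_c ≈ 1.32 d; minimum DO ≈ 7.54 mg/L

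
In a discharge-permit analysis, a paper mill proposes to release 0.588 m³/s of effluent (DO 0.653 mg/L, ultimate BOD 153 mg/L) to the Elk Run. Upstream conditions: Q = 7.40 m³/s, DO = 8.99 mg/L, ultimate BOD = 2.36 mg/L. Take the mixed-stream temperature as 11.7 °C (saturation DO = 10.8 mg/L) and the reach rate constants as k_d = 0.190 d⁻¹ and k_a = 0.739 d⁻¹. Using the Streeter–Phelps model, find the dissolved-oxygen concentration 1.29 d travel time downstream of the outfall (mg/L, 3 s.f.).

Mixed DO = (7.40×8.99 + 0.588×0.653)/(7.40+0.588) = 66.91/7.988 = 8.376 mg/L.
Mixed L₀ = (7.40×2.36 + 0.588×153)/(7.988) = 107.4/7.988 = 13.45 mg/L.
Initial deficit D₀ = C_s − DO₀ = 10.8 − 8.376 = 2.424 mg/L.
D(1.29) = [0.190×13.45/(0.739−0.190)](e^(−0.190×1.29) − e^(−0.739×1.29)) + 2.424 e^(−0.739×1.29)
= 4.654 × (0.7826 − 0.3855) + 2.424 × 0.3855 = 2.783 mg/L.
DO = 10.8 − 2.783 = 8.017 mg/L.

DO ≈ 8.02 mg/L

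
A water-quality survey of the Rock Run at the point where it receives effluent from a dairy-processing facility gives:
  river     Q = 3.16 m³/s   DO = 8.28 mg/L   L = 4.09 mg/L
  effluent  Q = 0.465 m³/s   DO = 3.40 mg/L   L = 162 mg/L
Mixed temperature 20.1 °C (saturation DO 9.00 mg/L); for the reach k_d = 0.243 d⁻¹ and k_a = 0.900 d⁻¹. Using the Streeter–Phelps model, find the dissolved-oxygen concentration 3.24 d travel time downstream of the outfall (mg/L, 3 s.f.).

Mixed DO = (3.16×8.28 + 0.465×3.40)/(3.16+0.465) = 27.75/3.625 = 7.654 mg/L.
Mixed L₀ = (3.16×4.09 + 0.465×162)/(3.625) = 88.25/3.625 = 24.35 mg/L.
Initial deficit D₀ = C_s − DO₀ = 9.00 − 7.654 = 1.346 mg/L.
D(3.24) = [0.243×24.35/(0.900−0.243)](e^(−0.243×3.24) − e^(−0.900×3.24)) + 1.346 e^(−0.900×3.24)
= 9.005 × (0.4551 − 0.05415) + 1.346 × 0.05415 = 3.683 mg/L.
DO = 9.00 − 3.683 = 5.317 mg/L.

DO ≈ 5.32 mg/L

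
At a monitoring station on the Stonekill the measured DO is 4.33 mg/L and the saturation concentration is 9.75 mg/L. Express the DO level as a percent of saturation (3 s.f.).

% saturation = C/C_s × 100 = 4.33/9.75 × 100 = 44.4 %.

44.4 % saturation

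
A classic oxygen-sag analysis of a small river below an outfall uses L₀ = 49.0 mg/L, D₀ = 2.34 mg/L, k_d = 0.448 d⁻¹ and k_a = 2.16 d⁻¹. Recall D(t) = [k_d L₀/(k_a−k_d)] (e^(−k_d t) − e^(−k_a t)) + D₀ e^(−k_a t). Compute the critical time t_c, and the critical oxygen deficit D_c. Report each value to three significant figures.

With k_a/k_d = 4.821 and 1 − D₀(k_a−k_d)/(k_d L₀) = 0.8175,
t_c = ln(4.821 × 0.8175) / (2.16 − 0.448) = ln(3.942) / 1.712 = 1.372/1.712 = 0.8012 d.
L(t_c) = L₀ e^(−k_d t_c) = 49.0 × 0.6984 = 34.22 mg/L, and at the critical point k_a D_c = k_d L, so D_c = (0.448/2.16) × 34.22 = 7.098 mg/L.

t_c ≈ 0.801 d; D_c ≈ 7.10 mg/L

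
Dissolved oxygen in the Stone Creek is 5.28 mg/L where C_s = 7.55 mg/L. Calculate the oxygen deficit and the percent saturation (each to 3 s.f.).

D = C_s − C = 7.55 − 5.28 = 2.27 mg/L.
% saturation = 5.28/7.55 × 100 = 69.9 %.

D ≈ 2.27 mg/L; 69.9 % saturation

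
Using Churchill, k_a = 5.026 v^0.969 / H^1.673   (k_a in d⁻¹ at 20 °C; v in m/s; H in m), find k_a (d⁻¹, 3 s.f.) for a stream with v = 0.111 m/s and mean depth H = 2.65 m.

k_a ≈ 0.117 d⁻¹

k_a = 5.026 × 0.111^0.969 / 2.65^1.673 = 5.026 × 0.1188 / 5.106 = 0.1170 d⁻¹.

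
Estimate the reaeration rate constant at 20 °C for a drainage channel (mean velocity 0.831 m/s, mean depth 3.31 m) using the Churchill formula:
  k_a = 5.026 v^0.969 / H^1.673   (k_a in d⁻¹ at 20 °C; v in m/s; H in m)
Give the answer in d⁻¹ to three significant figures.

k_a ≈ 0.567 d⁻¹

k_a = 5.026 × 0.831^0.969 / 3.31^1.673 = 5.026 × 0.8358 / 7.408 = 0.5671 d⁻¹.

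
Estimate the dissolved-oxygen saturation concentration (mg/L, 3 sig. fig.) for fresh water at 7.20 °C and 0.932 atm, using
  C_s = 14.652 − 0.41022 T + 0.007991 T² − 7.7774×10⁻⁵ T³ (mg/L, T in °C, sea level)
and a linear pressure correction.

At sea level: C_s = 14.652 − 0.41022×7.20 + 0.007991×7.20² − 7.7774×10⁻⁵×7.20³ = 12.08 mg/L.
Pressure correction: C_s' = 12.08 × 0.932 = 11.26 mg/L.

C_s ≈ 11.3 mg/L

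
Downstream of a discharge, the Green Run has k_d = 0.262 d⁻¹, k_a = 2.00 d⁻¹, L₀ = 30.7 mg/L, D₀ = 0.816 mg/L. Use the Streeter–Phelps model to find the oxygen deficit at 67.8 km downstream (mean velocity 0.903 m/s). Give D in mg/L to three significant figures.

Travel time t = x/v = 67.8 km / (0.903 m/s) = 67800 m / 0.903 m/s = 75080 s = 0.8690 d.
k_d L₀/(k_a−k_d) = 0.262×30.7/(2.00−0.262) = 8.043/1.738 = 4.628 mg/L.
e^(−k_d t) = e^(−0.262×0.8690) = 0.7964; e^(−k_a t) = e^(−2.00×0.8690) = 0.1759.
D = 4.628 × (0.7964 − 0.1759) + 0.816 × 0.1759 = 2.872 + 0.1435 = 3.015 mg/L.

D ≈ 3.02 mg/L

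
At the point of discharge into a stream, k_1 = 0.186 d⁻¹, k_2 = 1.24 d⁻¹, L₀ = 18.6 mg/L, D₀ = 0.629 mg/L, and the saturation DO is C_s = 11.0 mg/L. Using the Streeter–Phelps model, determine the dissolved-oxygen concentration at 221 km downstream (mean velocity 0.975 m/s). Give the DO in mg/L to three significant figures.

Travel time t = x/v = 221 km / (0.975 m/s) = 221000 m / 0.975 m/s = 226700 s = 2.623 d.
k_1 L₀/(k_2−k_1) = 0.186×18.6/(1.24−0.186) = 3.460/1.054 = 3.282 mg/L.
e^(−k_1 t) = e^(−0.186×2.623) = 0.6139; e^(−k_2 t) = e^(−1.24×2.623) = 0.03865.
D = 3.282 × (0.6139 − 0.03865) + 0.629 × 0.03865 = 1.888 + 0.02431 = 1.912 mg/L.
DO = C_s − D = 11.0 − 1.912 = 9.088 mg/L.

DO ≈ 9.09 mg/L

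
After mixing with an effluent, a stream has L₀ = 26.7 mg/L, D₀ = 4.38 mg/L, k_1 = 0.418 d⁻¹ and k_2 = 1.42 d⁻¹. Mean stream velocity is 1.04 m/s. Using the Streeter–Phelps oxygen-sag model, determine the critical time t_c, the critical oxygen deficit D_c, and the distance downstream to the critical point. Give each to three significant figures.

t_c ≈ 0.722 d; D_c ≈ 5.81 mg/L; x_c ≈ 64.9 km

At the critical point dD/dt = 0, so k_1 L₀ e^(−k_1 t) = k_2 D. Substituting D(t) from the Streeter–Phelps equation and solving for t gives
t_c = ln[(k_2/k_1)(1 − D₀(k_2−k_1)/(k_1 L₀))] / (k_2−k_1).
Here k_2−k_1 = 1.002 d⁻¹ and 1 − D₀(k_2−k_1)/(k_1 L₀) = 1 − 4.38×1.002/(0.418×26.7) = 0.6068, so
t_c = ln(3.397 × 0.6068) / 1.002 = 0.7233 / 1.002 = 0.7219 d.
D_c = (k_1/k_2) L₀ e^(−k_1 t_c) = (0.418/1.42) × 26.7 × e^(−0.418×0.7219) = 0.2944 × 26.7 × 0.7395 = 5.812 mg/L.
x_c = v t_c = 1.04 m/s × 0.7219 d × 86400 s/d = 64860 m ≈ 64.9 km.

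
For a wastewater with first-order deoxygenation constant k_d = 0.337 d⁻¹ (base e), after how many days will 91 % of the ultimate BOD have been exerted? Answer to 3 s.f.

t ≈ 7.15 d

y/L₀ = 1 − e^(−k_d t) = 0.91 ⇒ e^(−k_d t) = 0.0900
t = −ln(0.0900) / 0.337 = 2.408 / 0.337 = 7.145 d.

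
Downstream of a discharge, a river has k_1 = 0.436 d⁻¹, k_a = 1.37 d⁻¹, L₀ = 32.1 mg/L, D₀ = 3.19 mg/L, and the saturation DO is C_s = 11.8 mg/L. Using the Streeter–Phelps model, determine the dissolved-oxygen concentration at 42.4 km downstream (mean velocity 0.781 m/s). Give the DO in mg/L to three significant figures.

Travel time t = x/v = 42.4 km / (0.781 m/s) = 42400 m / 0.781 m/s = 54290 s = 0.6283 d.
k_1 L₀/(k_a−k_1) = 0.436×32.1/(1.37−0.436) = 14.00/0.9340 = 14.98 mg/L.
e^(−k_1 t) = e^(−0.436×0.6283) = 0.7604; e^(−k_a t) = e^(−1.37×0.6283) = 0.4228.
D = 14.98 × (0.7604 − 0.4228) + 3.19 × 0.4228 = 5.058 + 1.349 = 6.407 mg/L.
DO = C_s − D = 11.8 − 6.407 = 5.393 mg/L.

DO ≈ 5.39 mg/L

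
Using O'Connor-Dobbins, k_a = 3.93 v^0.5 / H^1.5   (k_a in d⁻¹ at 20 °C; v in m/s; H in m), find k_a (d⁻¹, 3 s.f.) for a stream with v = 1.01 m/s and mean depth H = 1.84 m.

k_a = 3.93 × 1.01^0.5 / 1.84^1.5 = 3.93 × 1.005 / 2.496 = 1.582 d⁻¹.

k_a ≈ 1.58 d⁻¹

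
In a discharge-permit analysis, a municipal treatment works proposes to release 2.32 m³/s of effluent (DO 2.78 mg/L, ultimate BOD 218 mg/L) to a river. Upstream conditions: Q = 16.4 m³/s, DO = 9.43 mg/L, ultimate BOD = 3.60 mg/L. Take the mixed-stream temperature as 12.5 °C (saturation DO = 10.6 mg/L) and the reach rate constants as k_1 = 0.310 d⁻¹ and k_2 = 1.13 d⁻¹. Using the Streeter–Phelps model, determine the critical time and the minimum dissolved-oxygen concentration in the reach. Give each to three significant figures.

t_c ≈ 1.34 d; minimum DO ≈ 5.14 mg/L

Mixed DO = (16.4×9.43 + 2.32×2.78)/(16.4+2.32) = 161.1/18.72 = 8.606 mg/L.
Mixed L₀ = (16.4×3.60 + 2.32×218)/(18.72) = 564.8/18.72 = 30.17 mg/L.
Initial deficit D₀ = C_s − DO₀ = 10.6 − 8.606 = 1.994 mg/L.
t_c = (1/0.8200) ln[(1.13/0.310)(1 − 1.994×0.8200/(0.310×30.17))] = 1.220 × ln(3.008) = 1.343 d.
D_c = (0.310/1.13) × 30.17 × e^(−0.310×1.343) = 0.2743 × 30.17 × 0.6595 = 5.458 mg/L.
Minimum DO = 10.6 − 5.458 = 5.142 mg/L.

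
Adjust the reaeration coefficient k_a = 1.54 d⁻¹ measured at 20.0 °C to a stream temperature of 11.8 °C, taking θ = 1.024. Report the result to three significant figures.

k_a ≈ 1.27 d⁻¹

k_a(T₂) = k_a(T₁) · θ^(T₂−T₁) = 1.54 × 1.024^(11.8−20.0)
= 1.54 × 1.024^-8.20 = 1.54 × 0.8233 = 1.268 d⁻¹.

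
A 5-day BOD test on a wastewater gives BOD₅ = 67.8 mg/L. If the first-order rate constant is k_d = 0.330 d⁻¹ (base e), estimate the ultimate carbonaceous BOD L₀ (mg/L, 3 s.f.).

L₀ ≈ 83.9 mg/L

BOD₅ = L₀(1 − e^(−5k_d)) ⇒ L₀ = BOD₅ / (1 − e^(−5×0.330))
= 67.8 / (1 − 0.1920) = 67.8 / 0.8080 = 83.92 mg/L.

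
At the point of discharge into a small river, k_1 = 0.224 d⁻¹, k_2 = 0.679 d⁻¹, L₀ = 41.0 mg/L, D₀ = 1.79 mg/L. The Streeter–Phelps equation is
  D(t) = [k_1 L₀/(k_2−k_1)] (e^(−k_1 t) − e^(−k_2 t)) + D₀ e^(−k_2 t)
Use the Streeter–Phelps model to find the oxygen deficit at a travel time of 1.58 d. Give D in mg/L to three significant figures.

k_1 L₀/(k_2−k_1) = 0.224×41.0/(0.679−0.224) = 9.184/0.4550 = 20.18 mg/L.
e^(−k_1 t) = e^(−0.224×1.580) = 0.7019; e^(−k_2 t) = e^(−0.679×1.580) = 0.3420.
D = 20.18 × (0.7019 − 0.3420) + 1.79 × 0.3420 = 7.264 + 0.6123 = 7.876 mg/L.

D ≈ 7.88 mg/L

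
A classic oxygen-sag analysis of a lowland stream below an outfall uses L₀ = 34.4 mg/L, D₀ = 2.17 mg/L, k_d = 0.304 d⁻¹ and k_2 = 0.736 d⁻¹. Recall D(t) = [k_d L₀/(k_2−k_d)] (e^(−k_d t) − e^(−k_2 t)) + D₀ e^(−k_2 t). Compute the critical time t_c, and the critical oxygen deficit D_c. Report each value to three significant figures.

t_c = [1/(k_2−k_d)] ln[(k_2/k_d)(1 − D₀(k_2−k_d)/(k_d L₀))]
= [1/(0.736−0.304)] ln[(0.736/0.304)(1 − 2.17×0.4320/(0.304×34.4))]
= (1/0.4320) ln[2.421 × 0.9104] = 2.315 × ln(2.204) = 2.315 × 0.7903 = 1.829 d.
D_c = (k_d/k_2) L₀ e^(−k_d t_c) = (0.304/0.736) × 34.4 × e^(−0.304×1.829) = 0.4130 × 34.4 × 0.5734 = 8.148 mg/L.

t_c ≈ 1.83 d; D_c ≈ 8.15 mg/L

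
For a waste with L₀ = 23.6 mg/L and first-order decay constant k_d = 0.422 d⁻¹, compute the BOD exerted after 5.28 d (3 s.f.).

y ≈ 21.1 mg/L

y_t = L₀(1 − e^(−k_d t)) = 23.6 × (1 − e^(−0.422×5.28))
= 23.6 × (1 − 0.1077) = 23.6 × 0.8923 = 21.06 mg/L.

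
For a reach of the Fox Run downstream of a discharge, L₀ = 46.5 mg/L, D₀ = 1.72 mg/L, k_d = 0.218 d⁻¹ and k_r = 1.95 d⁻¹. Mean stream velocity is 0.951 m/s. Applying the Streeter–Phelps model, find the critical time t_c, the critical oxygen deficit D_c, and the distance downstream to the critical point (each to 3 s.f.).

t_c ≈ 1.06 d; D_c ≈ 4.12 mg/L; x_c ≈ 87.4 km

At the critical point dD/dt = 0, so k_d L₀ e^(−k_d t) = k_r D. Substituting D(t) from the Streeter–Phelps equation and solving for t gives
t_c = ln[(k_r/k_d)(1 − D₀(k_r−k_d)/(k_d L₀))] / (k_r−k_d).
Here k_r−k_d = 1.732 d⁻¹ and 1 − D₀(k_r−k_d)/(k_d L₀) = 1 − 1.72×1.732/(0.218×46.5) = 0.7061, so
t_c = ln(8.945 × 0.7061) / 1.732 = 1.843 / 1.732 = 1.064 d.
D_c = (k_d/k_r) L₀ e^(−k_d t_c) = (0.218/1.95) × 46.5 × e^(−0.218×1.064) = 0.1118 × 46.5 × 0.7930 = 4.122 mg/L.
x_c = v t_c = 0.951 m/s × 1.064 d × 86400 s/d = 87440 m ≈ 87.4 km.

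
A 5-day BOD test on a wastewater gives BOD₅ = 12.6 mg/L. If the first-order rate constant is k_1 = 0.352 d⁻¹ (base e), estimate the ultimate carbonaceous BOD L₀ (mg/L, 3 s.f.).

L₀ ≈ 15.2 mg/L

BOD₅ = L₀(1 − e^(−5k_1)) ⇒ L₀ = BOD₅ / (1 − e^(−5×0.352))
= 12.6 / (1 − 0.1720) = 12.6 / 0.8280 = 15.22 mg/L.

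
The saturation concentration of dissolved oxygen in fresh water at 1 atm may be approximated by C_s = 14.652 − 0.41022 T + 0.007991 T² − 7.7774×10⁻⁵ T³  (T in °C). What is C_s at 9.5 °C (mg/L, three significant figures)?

C_s = 14.652 − 0.41022×9.5 + 0.007991×9.5² − 7.7774×10⁻⁵×9.5³ = 11.41 mg/L.

C_s ≈ 11.4 mg/L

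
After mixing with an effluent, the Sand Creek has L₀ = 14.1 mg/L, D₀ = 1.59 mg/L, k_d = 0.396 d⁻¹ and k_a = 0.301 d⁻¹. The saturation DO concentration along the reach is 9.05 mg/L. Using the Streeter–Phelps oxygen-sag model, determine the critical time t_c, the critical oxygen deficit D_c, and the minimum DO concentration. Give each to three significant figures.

With k_a/k_d = 0.7601 and 1 − D₀(k_a−k_d)/(k_d L₀) = 1.027,
t_c = ln(0.7601 × 1.027) / (0.301 − 0.396) = ln(0.7807) / -0.09500 = -0.2476/-0.09500 = 2.606 d.
L(t_c) = L₀ e^(−k_d t_c) = 14.1 × 0.3562 = 5.023 mg/L, and at the critical point k_a D_c = k_d L, so D_c = (0.396/0.301) × 5.023 = 6.608 mg/L.
Minimum DO = C_s − D_c = 9.05 − 6.608 = 2.442 mg/L.

t_c ≈ 2.61 d; D_c ≈ 6.61 mg/L; min DO ≈ 2.44 mg/L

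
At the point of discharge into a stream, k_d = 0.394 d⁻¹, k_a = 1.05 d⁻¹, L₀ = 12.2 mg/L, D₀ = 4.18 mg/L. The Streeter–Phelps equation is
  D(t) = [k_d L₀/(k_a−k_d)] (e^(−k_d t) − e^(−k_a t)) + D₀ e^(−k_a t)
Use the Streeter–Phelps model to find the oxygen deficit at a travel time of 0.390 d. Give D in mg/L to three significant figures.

D ≈ 4.19 mg/L

k_d L₀/(k_a−k_d) = 0.394×12.2/(1.05−0.394) = 4.807/0.6560 = 7.327 mg/L.
e^(−k_d t) = e^(−0.394×0.3900) = 0.8576; e^(−k_a t) = e^(−1.05×0.3900) = 0.6640.
D = 7.327 × (0.8576 − 0.6640) + 4.18 × 0.6640 = 1.418 + 2.775 = 4.194 mg/L.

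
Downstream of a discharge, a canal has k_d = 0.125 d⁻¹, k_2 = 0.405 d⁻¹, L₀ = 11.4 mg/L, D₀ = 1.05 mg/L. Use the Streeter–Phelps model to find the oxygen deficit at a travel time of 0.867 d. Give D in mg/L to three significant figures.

k_d L₀/(k_2−k_d) = 0.125×11.4/(0.405−0.125) = 1.425/0.2800 = 5.089 mg/L.
e^(−k_d t) = e^(−0.125×0.8670) = 0.8973; e^(−k_2 t) = e^(−0.405×0.8670) = 0.7039.
D = 5.089 × (0.8973 − 0.7039) + 1.05 × 0.7039 = 0.9843 + 0.7391 = 1.723 mg/L.

D ≈ 1.72 mg/L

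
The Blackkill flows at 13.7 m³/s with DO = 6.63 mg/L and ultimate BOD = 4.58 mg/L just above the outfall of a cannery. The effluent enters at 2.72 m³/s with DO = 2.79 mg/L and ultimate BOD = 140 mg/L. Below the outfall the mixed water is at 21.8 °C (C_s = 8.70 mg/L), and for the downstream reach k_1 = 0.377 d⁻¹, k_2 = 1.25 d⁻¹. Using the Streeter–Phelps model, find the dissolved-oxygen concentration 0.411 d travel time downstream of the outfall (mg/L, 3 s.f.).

Mixed DO = (13.7×6.63 + 2.72×2.79)/(13.7+2.72) = 98.42/16.42 = 5.994 mg/L.
Mixed L₀ = (13.7×4.58 + 2.72×140)/(16.42) = 443.5/16.42 = 27.01 mg/L.
Initial deficit D₀ = C_s − DO₀ = 8.70 − 5.994 = 2.706 mg/L.
D(0.411) = [0.377×27.01/(1.25−0.377)](e^(−0.377×0.411) − e^(−1.25×0.411)) + 2.706 e^(−1.25×0.411)
= 11.67 × (0.8565 − 0.5982) + 2.706 × 0.5982 = 4.631 mg/L.
DO = 8.70 − 4.631 = 4.069 mg/L.

DO ≈ 4.07 mg/L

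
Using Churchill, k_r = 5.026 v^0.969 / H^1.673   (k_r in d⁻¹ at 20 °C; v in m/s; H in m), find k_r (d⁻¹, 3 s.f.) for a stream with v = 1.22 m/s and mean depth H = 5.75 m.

k_r = 5.026 × 1.22^0.969 / 5.75^1.673 = 5.026 × 1.213 / 18.66 = 0.3266 d⁻¹.

k_r ≈ 0.327 d⁻¹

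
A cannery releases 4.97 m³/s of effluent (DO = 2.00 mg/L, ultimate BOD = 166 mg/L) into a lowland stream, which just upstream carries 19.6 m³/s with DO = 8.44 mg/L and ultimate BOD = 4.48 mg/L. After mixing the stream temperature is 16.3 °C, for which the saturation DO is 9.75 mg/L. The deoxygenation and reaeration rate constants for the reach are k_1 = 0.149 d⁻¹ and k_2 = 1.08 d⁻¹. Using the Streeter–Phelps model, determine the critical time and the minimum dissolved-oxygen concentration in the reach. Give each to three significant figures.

Mixed DO = (19.6×8.44 + 4.97×2.00)/(19.6+4.97) = 175.4/24.57 = 7.137 mg/L.
Mixed L₀ = (19.6×4.48 + 4.97×166)/(24.57) = 912.8/24.57 = 37.15 mg/L.
Initial deficit D₀ = C_s − DO₀ = 9.75 − 7.137 = 2.613 mg/L.
t_c = (1/0.9310) ln[(1.08/0.149)(1 − 2.613×0.9310/(0.149×37.15))] = 1.074 × ln(4.063) = 1.506 d.
D_c = (0.149/1.08) × 37.15 × e^(−0.149×1.506) = 0.1380 × 37.15 × 0.7990 = 4.095 mg/L.
Minimum DO = 9.75 − 4.095 = 5.655 mg/L.

t_c ≈ 1.51 d; minimum DO ≈ 5.65 mg/L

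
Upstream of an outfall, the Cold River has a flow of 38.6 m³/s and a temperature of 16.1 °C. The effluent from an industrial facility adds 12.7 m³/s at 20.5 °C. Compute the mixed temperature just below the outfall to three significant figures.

17.2 °C

Flow-weighted mixing: C = (Q_r C_r + Q_w C_w)/(Q_r + Q_w)
= (38.6×16.1 + 12.7×20.5)/(38.6 + 12.7) = 881.8/51.30 = 17.19 °C.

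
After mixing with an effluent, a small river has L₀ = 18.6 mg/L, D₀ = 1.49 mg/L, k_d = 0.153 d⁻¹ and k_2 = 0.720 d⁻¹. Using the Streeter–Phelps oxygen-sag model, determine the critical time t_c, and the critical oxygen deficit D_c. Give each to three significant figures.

With k_2/k_d = 4.706 and 1 − D₀(k_2−k_d)/(k_d L₀) = 0.7031,
t_c = ln(4.706 × 0.7031) / (0.720 − 0.153) = ln(3.309) / 0.5670 = 1.197/0.5670 = 2.110 d.
D_c = (k_d/k_2) L₀ e^(−k_d t_c) = (0.153/0.720) × 18.6 × e^(−0.153×2.110) = 0.2125 × 18.6 × 0.7241 = 2.862 mg/L.

t_c ≈ 2.11 d; D_c ≈ 2.86 mg/L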